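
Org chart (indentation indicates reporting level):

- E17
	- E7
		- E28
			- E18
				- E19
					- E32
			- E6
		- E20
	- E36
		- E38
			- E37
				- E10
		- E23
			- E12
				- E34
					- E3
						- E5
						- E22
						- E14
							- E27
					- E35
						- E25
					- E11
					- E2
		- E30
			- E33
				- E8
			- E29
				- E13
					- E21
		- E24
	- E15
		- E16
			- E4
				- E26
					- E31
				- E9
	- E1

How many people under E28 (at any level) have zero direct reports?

The people in E28's organization with no one reporting to them are E6, E32. That is 2.

2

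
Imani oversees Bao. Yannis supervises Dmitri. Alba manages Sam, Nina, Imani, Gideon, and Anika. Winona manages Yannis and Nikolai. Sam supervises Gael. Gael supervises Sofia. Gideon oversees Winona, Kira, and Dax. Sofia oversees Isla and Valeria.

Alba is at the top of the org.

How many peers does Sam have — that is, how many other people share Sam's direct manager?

Sam reports to Alba. Alba's other direct reports are Gideon, Imani, Nina, Anika — 4 peers.

4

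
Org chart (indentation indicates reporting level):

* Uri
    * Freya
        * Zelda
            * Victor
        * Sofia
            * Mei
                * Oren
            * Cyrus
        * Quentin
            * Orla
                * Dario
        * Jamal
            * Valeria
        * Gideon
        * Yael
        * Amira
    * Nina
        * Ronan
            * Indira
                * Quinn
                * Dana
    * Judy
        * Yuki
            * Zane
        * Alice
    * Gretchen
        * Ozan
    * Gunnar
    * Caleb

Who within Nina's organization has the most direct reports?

Indira

Direct-report counts within Nina's organization: Nina has 1; Ronan has 1; Indira has 2. The largest is 2, held by Indira.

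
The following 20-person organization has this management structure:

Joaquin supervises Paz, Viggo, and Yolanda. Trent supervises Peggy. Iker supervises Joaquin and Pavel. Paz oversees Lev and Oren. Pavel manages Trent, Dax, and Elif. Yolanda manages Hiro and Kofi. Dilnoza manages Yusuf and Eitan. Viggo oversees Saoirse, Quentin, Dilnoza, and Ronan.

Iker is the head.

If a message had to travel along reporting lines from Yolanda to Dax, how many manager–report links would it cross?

4

Yolanda is 2 levels below Iker, and Dax is 2 levels below Iker (their lowest common manager). The shortest path runs up from Yolanda to Iker and back down to Dax: 2 + 2 = 4 links.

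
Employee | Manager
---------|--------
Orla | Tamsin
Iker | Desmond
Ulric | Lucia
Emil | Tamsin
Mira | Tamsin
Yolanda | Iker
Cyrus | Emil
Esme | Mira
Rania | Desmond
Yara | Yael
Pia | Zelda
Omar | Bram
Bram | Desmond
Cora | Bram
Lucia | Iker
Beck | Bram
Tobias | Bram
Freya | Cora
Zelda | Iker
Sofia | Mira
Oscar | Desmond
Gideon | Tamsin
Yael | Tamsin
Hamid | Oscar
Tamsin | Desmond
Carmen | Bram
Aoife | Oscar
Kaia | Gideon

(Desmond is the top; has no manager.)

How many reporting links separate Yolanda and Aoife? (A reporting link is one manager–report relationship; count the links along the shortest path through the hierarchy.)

Yolanda is 2 levels below Desmond, and Aoife is 2 levels below Desmond (their lowest common manager). The shortest path runs up from Yolanda to Desmond and back down to Aoife: 2 + 2 = 4 links.

4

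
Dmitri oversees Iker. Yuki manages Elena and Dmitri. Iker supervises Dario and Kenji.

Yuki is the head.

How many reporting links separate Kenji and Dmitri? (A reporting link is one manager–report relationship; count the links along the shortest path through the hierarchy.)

2

Kenji is in Dmitri's organization: the chain from Kenji up to Dmitri is Kenji → Iker → Dmitri, which is 2 links.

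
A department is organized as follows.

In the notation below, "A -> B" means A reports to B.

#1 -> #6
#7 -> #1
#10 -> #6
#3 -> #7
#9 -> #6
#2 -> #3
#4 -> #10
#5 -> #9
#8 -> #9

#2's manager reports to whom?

#7

#2 reports to #3, and #3 reports to #7. So #2's skip-level manager is #7.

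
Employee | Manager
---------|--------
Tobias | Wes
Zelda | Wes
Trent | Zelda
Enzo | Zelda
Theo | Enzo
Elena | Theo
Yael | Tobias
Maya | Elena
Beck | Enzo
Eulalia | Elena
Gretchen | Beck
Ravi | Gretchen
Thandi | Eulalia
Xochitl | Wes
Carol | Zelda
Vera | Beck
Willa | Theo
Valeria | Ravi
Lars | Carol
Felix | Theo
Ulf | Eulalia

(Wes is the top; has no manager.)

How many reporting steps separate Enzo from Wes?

2

Chain from Enzo up to Wes: Enzo → Zelda → Wes. That is 2 steps up, so Enzo is 2 levels below Wes.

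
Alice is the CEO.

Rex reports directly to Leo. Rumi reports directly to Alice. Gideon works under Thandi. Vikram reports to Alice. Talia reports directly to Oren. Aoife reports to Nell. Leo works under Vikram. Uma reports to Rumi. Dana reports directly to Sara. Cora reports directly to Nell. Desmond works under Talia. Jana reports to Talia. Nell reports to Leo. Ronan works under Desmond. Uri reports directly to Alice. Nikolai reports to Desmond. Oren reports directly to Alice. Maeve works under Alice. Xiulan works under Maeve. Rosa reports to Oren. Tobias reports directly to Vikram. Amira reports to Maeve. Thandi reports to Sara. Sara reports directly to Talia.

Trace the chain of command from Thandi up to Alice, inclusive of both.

Thandi reports to Sara. Sara reports to Talia. Talia reports to Oren. Oren reports to Alice. Alice is at the top.

Thandi -> Sara -> Talia -> Oren -> Alice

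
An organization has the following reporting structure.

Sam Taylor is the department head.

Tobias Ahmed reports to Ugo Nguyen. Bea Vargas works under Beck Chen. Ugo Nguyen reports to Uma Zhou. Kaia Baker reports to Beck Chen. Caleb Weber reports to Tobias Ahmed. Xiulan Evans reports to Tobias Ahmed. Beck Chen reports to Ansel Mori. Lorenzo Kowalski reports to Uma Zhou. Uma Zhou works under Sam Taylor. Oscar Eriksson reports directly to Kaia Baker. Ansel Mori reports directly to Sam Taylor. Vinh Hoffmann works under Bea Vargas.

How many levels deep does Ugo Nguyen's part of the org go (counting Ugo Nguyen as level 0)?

2

The longest chain under Ugo Nguyen runs Ugo Nguyen → Tobias Ahmed → Caleb Weber, which is 2 levels below Ugo Nguyen.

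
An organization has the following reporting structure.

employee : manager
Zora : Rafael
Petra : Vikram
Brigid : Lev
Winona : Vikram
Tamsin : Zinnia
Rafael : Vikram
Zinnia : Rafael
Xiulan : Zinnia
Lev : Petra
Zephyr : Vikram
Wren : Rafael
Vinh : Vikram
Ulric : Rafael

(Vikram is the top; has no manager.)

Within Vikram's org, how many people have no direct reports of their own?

9

The people in Vikram's organization with no one reporting to them are Winona, Brigid, Zephyr, Ulric, Zora, Wren, Tamsin, Xiulan, Vinh. That is 9.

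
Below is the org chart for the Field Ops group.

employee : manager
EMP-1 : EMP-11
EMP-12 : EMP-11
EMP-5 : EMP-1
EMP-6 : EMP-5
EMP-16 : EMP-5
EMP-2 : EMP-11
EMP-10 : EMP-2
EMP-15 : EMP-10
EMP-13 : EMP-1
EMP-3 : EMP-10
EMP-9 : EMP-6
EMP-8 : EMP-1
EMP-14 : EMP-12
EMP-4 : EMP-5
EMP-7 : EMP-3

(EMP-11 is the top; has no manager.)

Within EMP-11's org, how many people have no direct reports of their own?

The people in EMP-11's organization with no one reporting to them are EMP-7, EMP-15, EMP-14, EMP-8, EMP-13, EMP-4, EMP-16, EMP-9. That is 8.

8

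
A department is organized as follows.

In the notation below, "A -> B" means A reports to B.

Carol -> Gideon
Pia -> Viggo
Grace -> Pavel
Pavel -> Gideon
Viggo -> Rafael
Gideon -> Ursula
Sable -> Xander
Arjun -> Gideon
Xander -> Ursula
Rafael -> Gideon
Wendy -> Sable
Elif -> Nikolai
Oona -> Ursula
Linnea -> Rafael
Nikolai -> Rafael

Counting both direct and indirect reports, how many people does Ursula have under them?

15

Ursula directly manages Gideon, Xander, Oona. Under Gideon: Carol, Arjun, Pavel, Grace, Rafael, Linnea, Nikolai, Elif, Viggo, Pia (10). Under Xander: Sable, Wendy (2). Oona has no reports. So Ursula's organization is 3 direct reports plus everyone under them: 11 + 3 + 1 = 15.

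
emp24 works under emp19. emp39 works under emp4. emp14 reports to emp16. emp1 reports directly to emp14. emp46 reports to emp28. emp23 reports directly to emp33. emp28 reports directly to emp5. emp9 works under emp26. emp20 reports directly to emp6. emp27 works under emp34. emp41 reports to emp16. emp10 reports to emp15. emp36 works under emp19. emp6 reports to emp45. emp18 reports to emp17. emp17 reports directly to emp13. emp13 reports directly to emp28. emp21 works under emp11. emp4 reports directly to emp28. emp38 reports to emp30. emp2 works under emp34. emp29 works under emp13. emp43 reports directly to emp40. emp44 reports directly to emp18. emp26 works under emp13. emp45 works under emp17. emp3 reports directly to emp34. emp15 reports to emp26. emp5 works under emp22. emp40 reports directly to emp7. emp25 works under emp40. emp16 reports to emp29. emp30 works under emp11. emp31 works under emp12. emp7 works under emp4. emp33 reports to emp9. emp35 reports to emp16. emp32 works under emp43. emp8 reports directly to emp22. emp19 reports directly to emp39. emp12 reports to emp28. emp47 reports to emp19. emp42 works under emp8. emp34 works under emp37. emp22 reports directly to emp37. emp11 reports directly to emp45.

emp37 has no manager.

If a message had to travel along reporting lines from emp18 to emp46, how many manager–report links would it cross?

4

emp18 is 3 levels below emp28, and emp46 is 1 level below emp28 (their lowest common manager). The shortest path runs up from emp18 to emp28 and back down to emp46: 3 + 1 = 4 links.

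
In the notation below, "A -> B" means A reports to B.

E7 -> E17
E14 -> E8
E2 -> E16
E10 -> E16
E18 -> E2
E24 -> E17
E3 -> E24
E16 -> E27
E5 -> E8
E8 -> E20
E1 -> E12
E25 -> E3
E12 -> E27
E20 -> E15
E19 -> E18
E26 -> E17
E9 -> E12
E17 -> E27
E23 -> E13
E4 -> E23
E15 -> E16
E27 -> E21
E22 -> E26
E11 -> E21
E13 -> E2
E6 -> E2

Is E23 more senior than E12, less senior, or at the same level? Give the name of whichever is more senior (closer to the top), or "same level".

E23 is 5 levels below E21; E12 is 2. E12 is higher.

E12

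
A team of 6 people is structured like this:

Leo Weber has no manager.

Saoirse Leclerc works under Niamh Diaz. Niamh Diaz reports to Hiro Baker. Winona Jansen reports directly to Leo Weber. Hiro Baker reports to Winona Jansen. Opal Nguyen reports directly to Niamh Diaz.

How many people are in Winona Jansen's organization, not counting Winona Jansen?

4

Winona Jansen directly manages Hiro Baker. Under Hiro Baker: Niamh Diaz, Opal Nguyen, Saoirse Leclerc (3). That's 4 in total.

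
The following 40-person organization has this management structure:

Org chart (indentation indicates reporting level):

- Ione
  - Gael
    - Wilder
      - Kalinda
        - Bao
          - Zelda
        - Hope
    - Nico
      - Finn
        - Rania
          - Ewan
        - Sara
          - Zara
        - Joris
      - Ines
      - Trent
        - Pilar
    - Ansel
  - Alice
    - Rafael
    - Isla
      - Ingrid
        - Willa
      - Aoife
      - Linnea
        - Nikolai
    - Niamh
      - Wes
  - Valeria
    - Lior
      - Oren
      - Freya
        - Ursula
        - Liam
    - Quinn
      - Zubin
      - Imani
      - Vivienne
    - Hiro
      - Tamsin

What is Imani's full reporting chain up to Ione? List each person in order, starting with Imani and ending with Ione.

Imani -> Quinn -> Valeria -> Ione

Imani reports to Quinn. Quinn reports to Valeria. Valeria reports to Ione. Ione is at the top.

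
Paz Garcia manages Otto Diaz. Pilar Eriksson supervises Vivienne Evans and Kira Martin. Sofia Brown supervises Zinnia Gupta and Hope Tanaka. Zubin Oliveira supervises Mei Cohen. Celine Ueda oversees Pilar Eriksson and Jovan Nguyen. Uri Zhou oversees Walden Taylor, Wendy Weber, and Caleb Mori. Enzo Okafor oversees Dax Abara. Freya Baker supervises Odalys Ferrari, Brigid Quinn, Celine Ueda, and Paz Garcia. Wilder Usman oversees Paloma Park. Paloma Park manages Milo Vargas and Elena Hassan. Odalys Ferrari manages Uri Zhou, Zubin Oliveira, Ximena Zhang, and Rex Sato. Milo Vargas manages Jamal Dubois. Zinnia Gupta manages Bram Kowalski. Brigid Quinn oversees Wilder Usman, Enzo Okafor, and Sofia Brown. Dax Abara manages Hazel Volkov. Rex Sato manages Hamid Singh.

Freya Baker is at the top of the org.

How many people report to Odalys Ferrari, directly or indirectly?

Odalys Ferrari directly manages Uri Zhou, Zubin Oliveira, Ximena Zhang, Rex Sato. Under Uri Zhou: Caleb Mori, Wendy Weber, Walden Taylor (3). Under Zubin Oliveira: Mei Cohen (1). Ximena Zhang has no reports. Under Rex Sato: Hamid Singh (1). So Odalys Ferrari's organization is 4 direct reports plus everyone under them: 4 + 2 + 1 + 2 = 9.

9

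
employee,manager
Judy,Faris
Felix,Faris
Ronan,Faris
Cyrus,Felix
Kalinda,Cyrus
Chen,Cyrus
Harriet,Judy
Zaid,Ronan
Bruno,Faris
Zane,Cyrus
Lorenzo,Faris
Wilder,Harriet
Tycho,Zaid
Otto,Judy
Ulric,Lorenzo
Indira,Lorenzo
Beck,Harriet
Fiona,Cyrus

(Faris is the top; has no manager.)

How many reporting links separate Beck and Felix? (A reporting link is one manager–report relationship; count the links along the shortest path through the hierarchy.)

4

Beck is 3 levels below Faris, and Felix is 1 level below Faris (their lowest common manager). The shortest path runs up from Beck to Faris and back down to Felix: 3 + 1 = 4 links.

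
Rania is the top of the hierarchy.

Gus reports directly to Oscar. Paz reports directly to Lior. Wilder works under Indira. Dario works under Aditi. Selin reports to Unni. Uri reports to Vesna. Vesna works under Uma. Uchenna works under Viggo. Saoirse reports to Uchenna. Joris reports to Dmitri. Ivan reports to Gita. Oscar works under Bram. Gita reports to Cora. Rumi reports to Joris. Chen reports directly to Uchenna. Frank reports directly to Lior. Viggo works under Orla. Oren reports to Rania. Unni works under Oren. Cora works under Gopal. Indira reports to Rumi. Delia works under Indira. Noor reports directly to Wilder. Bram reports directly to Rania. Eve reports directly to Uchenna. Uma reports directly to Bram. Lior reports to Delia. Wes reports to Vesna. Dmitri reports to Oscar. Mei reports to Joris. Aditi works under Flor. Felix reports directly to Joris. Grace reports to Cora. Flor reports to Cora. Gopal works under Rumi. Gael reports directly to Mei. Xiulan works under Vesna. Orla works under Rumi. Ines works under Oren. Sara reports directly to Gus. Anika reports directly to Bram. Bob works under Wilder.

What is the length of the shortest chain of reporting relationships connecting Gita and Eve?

Gita is 3 levels below Rumi, and Eve is 4 levels below Rumi (their lowest common manager). The shortest path runs up from Gita to Rumi and back down to Eve: 3 + 4 = 7 links.

7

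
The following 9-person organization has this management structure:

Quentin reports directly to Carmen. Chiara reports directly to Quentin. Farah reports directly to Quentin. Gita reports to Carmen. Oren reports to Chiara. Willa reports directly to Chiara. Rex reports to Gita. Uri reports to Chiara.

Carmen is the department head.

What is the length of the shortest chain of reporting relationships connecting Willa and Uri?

2

Willa is 1 level below Chiara, and Uri is 1 level below Chiara (their lowest common manager). The shortest path runs up from Willa to Chiara and back down to Uri: 1 + 1 = 2 links.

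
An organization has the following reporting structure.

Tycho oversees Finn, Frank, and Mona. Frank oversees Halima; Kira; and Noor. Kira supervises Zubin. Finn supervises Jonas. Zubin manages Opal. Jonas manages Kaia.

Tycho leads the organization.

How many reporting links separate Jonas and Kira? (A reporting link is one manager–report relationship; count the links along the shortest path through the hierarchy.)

Jonas is 2 levels below Tycho, and Kira is 2 levels below Tycho (their lowest common manager). The shortest path runs up from Jonas to Tycho and back down to Kira: 2 + 2 = 4 links.

4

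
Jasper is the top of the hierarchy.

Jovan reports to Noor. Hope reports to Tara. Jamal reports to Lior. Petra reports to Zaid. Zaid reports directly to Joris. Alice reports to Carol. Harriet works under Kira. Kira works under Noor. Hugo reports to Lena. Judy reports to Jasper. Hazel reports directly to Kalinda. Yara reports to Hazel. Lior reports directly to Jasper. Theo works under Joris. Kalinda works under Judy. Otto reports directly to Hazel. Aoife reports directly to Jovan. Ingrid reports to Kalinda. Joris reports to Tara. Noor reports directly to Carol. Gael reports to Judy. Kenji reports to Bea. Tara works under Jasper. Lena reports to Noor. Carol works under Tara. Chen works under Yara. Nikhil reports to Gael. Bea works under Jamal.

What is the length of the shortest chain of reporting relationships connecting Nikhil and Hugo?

8

Nikhil is 3 levels below Jasper, and Hugo is 5 levels below Jasper (their lowest common manager). The shortest path runs up from Nikhil to Jasper and back down to Hugo: 3 + 5 = 8 links.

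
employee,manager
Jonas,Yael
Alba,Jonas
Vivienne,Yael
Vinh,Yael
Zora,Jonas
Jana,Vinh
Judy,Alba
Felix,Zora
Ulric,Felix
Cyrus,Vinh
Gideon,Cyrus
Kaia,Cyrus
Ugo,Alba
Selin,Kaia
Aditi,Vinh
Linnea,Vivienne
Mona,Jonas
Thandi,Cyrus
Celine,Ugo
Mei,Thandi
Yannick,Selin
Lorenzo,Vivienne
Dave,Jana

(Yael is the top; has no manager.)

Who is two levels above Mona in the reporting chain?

Yael

Mona reports to Jonas, and Jonas reports to Yael. So Mona's skip-level manager is Yael.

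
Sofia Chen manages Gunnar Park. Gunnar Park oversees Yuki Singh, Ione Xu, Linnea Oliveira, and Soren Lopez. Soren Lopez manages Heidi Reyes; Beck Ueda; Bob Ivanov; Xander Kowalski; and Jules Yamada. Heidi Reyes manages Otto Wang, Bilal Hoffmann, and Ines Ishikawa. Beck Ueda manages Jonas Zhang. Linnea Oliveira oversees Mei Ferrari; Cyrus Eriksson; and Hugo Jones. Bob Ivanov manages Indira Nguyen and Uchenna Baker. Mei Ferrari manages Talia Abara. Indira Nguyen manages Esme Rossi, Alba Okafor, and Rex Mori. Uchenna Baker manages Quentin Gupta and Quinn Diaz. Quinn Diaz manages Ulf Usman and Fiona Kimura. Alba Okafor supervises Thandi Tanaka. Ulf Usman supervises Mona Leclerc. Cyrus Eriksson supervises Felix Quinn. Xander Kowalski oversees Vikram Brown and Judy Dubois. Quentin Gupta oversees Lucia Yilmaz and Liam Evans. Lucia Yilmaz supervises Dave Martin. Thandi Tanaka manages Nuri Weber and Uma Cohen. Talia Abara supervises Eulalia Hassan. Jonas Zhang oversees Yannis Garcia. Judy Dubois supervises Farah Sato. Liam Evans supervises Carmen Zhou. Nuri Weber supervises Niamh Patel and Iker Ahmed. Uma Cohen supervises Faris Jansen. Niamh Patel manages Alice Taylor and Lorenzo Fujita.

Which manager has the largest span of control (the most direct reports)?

Soren Lopez

Direct-report counts: Sofia Chen has 1; Gunnar Park has 4; Linnea Oliveira has 3; Cyrus Eriksson has 1; Mei Ferrari has 1; Talia Abara has 1; Soren Lopez has 5; Xander Kowalski has 2; Judy Dubois has 1; Bob Ivanov has 2; Uchenna Baker has 2; Quentin Gupta has 2; Liam Evans has 1; Lucia Yilmaz has 1; Quinn Diaz has 2; Ulf Usman has 1; Indira Nguyen has 3; Alba Okafor has 1; Thandi Tanaka has 2; Uma Cohen has 1; Nuri Weber has 2; Niamh Patel has 2; Beck Ueda has 1; Jonas Zhang has 1; Heidi Reyes has 3. The largest is 5, held by Soren Lopez.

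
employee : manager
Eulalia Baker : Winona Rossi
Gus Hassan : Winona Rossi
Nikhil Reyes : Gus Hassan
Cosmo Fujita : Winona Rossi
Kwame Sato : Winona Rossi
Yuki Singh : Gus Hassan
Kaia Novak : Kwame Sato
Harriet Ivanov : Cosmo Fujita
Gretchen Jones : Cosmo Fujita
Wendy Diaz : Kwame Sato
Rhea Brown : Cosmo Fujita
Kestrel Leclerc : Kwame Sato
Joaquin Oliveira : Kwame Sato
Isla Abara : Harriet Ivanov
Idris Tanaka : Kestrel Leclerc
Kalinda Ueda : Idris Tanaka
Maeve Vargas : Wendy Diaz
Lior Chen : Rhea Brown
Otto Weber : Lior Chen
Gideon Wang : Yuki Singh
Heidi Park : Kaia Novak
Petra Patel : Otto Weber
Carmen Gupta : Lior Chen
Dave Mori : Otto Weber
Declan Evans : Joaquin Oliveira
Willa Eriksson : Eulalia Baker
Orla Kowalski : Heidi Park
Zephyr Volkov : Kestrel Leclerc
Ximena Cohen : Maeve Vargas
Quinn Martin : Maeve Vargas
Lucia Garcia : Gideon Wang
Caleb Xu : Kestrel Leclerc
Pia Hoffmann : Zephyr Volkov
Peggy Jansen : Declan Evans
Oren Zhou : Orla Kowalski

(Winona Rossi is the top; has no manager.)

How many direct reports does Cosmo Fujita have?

Cosmo Fujita directly manages Harriet Ivanov, Gretchen Jones, Rhea Brown. That is 3 direct reports.

3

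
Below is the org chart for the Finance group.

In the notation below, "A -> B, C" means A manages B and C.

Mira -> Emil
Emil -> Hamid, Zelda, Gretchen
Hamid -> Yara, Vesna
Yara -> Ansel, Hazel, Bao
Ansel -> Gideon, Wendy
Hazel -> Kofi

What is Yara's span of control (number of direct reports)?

Yara directly manages Ansel, Hazel, Bao. That is 3 direct reports.

3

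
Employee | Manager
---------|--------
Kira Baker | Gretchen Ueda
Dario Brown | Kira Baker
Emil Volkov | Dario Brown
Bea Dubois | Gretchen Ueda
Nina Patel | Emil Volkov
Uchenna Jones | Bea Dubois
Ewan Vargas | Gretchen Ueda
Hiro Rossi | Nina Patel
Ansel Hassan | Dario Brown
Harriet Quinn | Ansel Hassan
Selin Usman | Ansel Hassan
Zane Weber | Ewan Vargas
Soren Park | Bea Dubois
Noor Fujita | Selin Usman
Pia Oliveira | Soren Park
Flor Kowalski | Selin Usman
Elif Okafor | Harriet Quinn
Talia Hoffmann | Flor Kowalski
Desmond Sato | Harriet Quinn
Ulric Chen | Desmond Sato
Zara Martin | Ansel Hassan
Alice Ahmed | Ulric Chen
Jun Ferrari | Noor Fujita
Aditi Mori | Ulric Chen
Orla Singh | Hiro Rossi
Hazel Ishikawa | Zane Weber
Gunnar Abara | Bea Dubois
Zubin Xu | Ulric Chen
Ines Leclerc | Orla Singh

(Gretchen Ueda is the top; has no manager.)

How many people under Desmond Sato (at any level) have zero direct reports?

3

The people in Desmond Sato's organization with no one reporting to them are Zubin Xu, Aditi Mori, Alice Ahmed. That is 3.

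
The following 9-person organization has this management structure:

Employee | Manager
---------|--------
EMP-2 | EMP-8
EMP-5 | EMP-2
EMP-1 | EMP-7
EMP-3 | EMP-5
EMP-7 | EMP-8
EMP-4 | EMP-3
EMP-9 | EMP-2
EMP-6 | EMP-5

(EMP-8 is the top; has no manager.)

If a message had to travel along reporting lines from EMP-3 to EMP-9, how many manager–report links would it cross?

3

EMP-3 is 2 levels below EMP-2, and EMP-9 is 1 level below EMP-2 (their lowest common manager). The shortest path runs up from EMP-3 to EMP-2 and back down to EMP-9: 2 + 1 = 3 links.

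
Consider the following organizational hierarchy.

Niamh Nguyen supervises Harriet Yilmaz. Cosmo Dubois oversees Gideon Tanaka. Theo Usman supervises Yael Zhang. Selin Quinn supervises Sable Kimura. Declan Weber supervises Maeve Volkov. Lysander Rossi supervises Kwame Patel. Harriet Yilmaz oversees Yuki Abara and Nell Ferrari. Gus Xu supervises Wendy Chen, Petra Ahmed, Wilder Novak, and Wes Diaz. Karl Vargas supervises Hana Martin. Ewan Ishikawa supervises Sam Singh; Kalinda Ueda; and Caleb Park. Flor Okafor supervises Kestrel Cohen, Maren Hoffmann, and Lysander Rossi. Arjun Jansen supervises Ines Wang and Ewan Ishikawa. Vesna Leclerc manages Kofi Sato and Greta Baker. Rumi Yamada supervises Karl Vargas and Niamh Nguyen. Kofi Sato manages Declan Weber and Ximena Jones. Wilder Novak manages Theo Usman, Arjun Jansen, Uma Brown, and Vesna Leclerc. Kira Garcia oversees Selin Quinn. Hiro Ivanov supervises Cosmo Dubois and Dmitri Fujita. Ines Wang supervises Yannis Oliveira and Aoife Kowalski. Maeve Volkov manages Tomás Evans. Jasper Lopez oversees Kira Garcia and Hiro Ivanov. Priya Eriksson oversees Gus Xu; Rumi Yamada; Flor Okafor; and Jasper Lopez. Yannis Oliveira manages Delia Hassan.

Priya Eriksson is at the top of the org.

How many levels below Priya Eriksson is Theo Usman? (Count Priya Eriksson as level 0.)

Chain from Theo Usman up to Priya Eriksson: Theo Usman → Wilder Novak → Gus Xu → Priya Eriksson. That is 3 steps up, so Theo Usman is 3 levels below Priya Eriksson.

3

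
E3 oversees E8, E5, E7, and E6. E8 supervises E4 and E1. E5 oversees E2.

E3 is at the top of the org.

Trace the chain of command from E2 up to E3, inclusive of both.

E2 -> E5 -> E3

E2 reports to E5. E5 reports to E3. E3 is at the top.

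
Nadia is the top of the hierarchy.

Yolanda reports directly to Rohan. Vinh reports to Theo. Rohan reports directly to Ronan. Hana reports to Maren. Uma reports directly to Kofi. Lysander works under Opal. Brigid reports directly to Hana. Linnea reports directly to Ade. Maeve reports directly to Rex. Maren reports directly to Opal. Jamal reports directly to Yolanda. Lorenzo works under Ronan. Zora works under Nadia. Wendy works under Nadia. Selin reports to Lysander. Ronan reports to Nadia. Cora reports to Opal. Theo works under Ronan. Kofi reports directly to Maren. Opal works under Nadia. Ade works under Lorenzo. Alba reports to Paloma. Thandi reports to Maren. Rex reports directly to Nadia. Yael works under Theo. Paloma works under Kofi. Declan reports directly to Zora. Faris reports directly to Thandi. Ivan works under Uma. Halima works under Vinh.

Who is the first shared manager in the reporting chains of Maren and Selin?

Maren's chain of managers is Opal, Nadia. Selin's chain of managers is Lysander, Opal, Nadia. The first manager that appears in both chains is Opal.

Opal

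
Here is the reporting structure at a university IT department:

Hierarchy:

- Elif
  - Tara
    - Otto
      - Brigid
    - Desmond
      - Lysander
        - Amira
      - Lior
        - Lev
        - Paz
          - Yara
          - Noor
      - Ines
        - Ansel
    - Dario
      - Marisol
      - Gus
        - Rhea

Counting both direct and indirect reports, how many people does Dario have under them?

3

Dario directly manages Marisol, Gus. Marisol has no reports. Under Gus: Rhea (1). So Dario's organization is 2 direct reports plus everyone under them: 1 + 2 = 3.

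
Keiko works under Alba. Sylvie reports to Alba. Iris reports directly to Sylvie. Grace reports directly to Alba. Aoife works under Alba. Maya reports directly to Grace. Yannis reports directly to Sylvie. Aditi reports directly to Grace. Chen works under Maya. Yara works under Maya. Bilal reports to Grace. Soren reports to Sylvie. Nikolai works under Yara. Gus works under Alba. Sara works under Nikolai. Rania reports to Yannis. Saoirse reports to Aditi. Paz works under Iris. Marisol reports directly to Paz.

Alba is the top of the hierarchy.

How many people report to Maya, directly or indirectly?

Maya directly manages Chen, Yara. Chen has no reports. Under Yara: Nikolai, Sara (2). So Maya's organization is 2 direct reports plus everyone under them: 1 + 3 = 4.

4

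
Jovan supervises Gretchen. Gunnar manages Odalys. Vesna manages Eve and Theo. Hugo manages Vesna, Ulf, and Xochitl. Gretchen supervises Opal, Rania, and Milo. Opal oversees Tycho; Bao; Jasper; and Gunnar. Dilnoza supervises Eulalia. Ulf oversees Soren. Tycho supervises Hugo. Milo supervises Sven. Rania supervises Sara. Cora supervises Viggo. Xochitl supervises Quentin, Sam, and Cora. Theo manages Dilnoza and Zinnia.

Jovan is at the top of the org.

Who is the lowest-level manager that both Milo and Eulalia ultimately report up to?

Gretchen

Milo's chain of managers is Gretchen, Jovan. Eulalia's chain of managers is Dilnoza, Theo, Vesna, Hugo, Tycho, Opal, Gretchen, Jovan. The first manager that appears in both chains is Gretchen.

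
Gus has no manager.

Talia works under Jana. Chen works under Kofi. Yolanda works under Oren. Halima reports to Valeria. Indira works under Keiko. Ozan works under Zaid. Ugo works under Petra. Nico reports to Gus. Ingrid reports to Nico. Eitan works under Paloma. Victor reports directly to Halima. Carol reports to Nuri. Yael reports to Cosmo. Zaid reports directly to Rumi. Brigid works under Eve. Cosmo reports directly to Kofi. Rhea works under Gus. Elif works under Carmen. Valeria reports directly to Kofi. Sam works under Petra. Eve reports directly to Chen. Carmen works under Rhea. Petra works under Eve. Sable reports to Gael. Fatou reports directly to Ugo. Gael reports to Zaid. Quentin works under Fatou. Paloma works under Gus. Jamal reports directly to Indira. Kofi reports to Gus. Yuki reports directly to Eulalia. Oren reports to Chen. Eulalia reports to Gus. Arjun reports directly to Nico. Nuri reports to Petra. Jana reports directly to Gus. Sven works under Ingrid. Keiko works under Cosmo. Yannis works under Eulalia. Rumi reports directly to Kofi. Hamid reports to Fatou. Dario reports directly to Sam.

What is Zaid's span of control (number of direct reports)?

Zaid directly manages Gael, Ozan. That is 2 direct reports.

2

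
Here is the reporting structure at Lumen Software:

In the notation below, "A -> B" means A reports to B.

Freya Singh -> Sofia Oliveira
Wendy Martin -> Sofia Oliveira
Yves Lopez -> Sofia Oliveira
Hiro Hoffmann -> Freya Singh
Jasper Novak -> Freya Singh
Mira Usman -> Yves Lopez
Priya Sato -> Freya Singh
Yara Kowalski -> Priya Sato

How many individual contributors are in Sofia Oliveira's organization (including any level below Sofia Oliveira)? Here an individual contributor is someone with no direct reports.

The people in Sofia Oliveira's organization with no one reporting to them are Mira Usman, Wendy Martin, Yara Kowalski, Jasper Novak, Hiro Hoffmann. That is 5.

5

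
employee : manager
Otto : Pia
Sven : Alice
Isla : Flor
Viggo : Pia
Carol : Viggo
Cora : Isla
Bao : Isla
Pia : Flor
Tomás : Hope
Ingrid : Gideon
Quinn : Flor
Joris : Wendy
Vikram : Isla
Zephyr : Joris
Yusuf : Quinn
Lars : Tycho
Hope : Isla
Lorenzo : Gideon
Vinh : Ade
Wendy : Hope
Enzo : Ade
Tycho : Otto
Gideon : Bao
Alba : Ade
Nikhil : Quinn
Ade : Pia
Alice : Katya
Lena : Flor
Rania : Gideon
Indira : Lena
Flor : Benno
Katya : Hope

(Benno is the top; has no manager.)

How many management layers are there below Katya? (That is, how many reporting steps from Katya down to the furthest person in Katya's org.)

The longest chain under Katya runs Katya → Alice → Sven, which is 2 levels below Katya.

2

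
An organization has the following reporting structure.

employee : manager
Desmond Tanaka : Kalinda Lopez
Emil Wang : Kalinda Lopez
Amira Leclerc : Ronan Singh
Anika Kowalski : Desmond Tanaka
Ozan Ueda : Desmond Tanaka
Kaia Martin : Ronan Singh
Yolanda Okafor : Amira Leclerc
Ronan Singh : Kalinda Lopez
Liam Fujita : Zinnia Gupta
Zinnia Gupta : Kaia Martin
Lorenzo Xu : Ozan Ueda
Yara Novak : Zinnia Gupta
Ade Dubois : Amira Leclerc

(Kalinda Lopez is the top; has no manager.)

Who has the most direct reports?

Direct-report counts: Kalinda Lopez has 3; Desmond Tanaka has 2; Ozan Ueda has 1; Ronan Singh has 2; Kaia Martin has 1; Zinnia Gupta has 2; Amira Leclerc has 2. The largest is 3, held by Kalinda Lopez.

Kalinda Lopez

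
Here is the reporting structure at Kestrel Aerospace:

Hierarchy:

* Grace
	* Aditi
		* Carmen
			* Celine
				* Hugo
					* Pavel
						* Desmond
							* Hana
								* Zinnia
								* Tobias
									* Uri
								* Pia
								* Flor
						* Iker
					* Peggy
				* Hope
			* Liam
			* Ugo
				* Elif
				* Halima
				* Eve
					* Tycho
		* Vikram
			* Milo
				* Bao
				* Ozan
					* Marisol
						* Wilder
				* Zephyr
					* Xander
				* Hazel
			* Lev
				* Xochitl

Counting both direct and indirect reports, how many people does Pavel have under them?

Pavel directly manages Desmond, Iker. Under Desmond: Hana, Flor, Pia, Tobias, Uri, Zinnia (6). Iker has no reports. So Pavel's organization is 2 direct reports plus everyone under them: 7 + 1 = 8.

8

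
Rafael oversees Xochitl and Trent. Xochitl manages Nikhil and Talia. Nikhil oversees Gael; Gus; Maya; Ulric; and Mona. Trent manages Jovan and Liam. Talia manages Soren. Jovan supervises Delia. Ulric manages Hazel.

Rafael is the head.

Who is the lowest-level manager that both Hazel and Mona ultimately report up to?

Nikhil

Hazel's chain of managers is Ulric, Nikhil, Xochitl, Rafael. Mona's chain of managers is Nikhil, Xochitl, Rafael. The first manager that appears in both chains is Nikhil.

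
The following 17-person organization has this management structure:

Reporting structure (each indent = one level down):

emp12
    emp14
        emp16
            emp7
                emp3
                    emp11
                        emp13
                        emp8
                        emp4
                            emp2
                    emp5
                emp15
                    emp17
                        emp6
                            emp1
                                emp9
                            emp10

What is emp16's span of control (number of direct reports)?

emp16 directly manages emp7. That is 1 direct report.

1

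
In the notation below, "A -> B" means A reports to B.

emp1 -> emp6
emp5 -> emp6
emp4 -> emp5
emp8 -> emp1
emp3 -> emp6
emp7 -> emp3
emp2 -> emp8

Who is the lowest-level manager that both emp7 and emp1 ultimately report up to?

emp7's chain of managers is emp3, emp6. emp1's chain of managers is emp6. The first manager that appears in both chains is emp6.

emp6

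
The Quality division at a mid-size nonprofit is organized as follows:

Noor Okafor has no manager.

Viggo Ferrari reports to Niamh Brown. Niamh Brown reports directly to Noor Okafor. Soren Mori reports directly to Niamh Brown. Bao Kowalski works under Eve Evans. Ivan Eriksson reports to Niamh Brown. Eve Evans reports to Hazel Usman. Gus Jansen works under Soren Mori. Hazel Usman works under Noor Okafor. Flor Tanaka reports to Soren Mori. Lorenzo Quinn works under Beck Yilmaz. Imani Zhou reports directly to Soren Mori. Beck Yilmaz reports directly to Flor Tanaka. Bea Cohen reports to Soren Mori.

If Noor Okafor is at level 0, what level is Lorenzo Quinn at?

Chain from Lorenzo Quinn up to Noor Okafor: Lorenzo Quinn → Beck Yilmaz → Flor Tanaka → Soren Mori → Niamh Brown → Noor Okafor. That is 5 steps up, so Lorenzo Quinn is 5 levels below Noor Okafor.

5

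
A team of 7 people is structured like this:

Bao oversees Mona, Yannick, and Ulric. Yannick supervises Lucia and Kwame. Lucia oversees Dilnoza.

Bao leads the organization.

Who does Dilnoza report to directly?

Lucia

Dilnoza reports directly to Lucia.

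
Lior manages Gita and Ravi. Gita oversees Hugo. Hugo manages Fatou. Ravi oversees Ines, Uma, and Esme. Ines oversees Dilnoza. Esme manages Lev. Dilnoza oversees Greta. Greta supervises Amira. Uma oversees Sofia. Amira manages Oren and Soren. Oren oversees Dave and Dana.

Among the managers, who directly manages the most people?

Ravi

Direct-report counts: Lior has 2; Ravi has 3; Uma has 1; Esme has 1; Ines has 1; Dilnoza has 1; Greta has 1; Amira has 2; Oren has 2; Gita has 1; Hugo has 1. The largest is 3, held by Ravi.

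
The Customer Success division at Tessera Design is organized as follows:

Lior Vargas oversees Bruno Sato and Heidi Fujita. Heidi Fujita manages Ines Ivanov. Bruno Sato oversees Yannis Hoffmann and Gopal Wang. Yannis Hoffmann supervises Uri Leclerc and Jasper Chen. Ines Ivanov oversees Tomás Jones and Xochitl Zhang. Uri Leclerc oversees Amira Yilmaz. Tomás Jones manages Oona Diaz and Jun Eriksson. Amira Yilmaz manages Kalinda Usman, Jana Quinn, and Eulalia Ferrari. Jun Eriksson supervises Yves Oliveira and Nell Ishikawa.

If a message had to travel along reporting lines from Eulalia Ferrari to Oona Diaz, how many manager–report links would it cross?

Eulalia Ferrari is 5 levels below Lior Vargas, and Oona Diaz is 4 levels below Lior Vargas (their lowest common manager). The shortest path runs up from Eulalia Ferrari to Lior Vargas and back down to Oona Diaz: 5 + 4 = 9 links.

9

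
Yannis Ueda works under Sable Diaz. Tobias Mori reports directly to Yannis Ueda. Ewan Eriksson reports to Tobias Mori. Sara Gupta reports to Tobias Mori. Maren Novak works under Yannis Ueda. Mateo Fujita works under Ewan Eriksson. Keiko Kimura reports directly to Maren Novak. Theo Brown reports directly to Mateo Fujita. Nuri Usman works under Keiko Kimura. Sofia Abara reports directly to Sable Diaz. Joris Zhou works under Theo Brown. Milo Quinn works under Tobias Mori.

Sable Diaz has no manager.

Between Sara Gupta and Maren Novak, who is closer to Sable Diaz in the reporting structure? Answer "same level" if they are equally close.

Sara Gupta is 3 levels below Sable Diaz; Maren Novak is 2. Maren Novak is higher.

Maren Novak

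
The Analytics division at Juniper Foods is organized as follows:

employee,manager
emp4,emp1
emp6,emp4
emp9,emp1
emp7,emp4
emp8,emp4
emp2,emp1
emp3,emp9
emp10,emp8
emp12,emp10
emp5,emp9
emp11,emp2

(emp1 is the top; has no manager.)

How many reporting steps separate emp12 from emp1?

4

Chain from emp12 up to emp1: emp12 → emp10 → emp8 → emp4 → emp1. That is 4 steps up, so emp12 is 4 levels below emp1.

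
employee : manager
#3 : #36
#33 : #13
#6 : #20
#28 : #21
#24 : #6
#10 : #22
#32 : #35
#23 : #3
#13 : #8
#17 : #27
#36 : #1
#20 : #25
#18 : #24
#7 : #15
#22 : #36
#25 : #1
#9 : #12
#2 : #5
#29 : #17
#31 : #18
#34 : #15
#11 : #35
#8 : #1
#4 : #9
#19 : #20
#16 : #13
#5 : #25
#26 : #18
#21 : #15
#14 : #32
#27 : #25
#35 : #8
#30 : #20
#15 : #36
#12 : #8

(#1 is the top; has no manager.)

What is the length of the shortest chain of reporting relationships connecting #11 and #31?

#11 is 3 levels below #1, and #31 is 6 levels below #1 (their lowest common manager). The shortest path runs up from #11 to #1 and back down to #31: 3 + 6 = 9 links.

9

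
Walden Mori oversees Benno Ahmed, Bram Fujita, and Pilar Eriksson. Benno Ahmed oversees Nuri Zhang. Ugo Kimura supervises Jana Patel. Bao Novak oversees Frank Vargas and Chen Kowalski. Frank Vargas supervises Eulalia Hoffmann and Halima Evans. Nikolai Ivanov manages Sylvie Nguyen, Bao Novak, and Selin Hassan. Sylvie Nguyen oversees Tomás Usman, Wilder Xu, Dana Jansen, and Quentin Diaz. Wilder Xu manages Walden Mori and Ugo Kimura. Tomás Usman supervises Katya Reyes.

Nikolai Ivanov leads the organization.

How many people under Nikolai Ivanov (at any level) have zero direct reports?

The people in Nikolai Ivanov's organization with no one reporting to them are Selin Hassan, Chen Kowalski, Halima Evans, Eulalia Hoffmann, Quentin Diaz, Dana Jansen, Jana Patel, Pilar Eriksson, Bram Fujita, Nuri Zhang, Katya Reyes. That is 11.

11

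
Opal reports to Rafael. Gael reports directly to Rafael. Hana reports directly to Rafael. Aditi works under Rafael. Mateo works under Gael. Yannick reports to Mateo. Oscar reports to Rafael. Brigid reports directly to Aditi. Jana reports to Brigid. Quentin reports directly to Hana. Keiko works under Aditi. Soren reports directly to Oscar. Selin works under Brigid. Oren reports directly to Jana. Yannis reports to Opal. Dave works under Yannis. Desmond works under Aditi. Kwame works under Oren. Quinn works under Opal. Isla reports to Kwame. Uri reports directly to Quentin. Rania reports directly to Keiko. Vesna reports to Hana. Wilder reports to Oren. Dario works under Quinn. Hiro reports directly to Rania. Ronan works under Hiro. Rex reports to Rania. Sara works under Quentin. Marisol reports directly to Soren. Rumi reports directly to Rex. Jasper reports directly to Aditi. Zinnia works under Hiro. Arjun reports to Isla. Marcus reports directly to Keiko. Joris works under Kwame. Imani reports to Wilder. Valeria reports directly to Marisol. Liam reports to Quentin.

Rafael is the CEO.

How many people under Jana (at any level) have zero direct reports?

The people in Jana's organization with no one reporting to them are Imani, Joris, Arjun. That is 3.

3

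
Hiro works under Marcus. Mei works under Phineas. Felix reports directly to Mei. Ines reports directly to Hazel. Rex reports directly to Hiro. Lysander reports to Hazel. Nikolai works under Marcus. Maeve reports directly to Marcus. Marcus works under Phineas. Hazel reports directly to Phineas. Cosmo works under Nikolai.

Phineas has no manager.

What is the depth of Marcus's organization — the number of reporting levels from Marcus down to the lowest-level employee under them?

2

The longest chain under Marcus runs Marcus → Hiro → Rex, which is 2 levels below Marcus.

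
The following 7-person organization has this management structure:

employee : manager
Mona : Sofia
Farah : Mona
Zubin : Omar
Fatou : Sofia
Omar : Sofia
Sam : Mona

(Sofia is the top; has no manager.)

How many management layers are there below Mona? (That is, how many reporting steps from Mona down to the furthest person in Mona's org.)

1

The longest chain under Mona runs Mona → Farah, which is 1 level below Mona.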